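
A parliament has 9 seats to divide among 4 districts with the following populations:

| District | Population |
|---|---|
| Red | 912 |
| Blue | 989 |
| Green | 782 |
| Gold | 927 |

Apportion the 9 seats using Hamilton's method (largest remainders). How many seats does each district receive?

Red 2; Blue 3; Green 2; Gold 2

Standard divisor: 3610 ÷ 9 ≈ 401.111.
Standard quotas: Red 2.274, Blue 2.466, Green 1.950, Gold 2.311.
Lower quotas: Red 2, Blue 2, Green 1, Gold 2 (sum 7, leaving 2 seats).
Remainders in descending order: Green 0.950, Blue 0.466, Gold 0.311, Red 0.274.
Largest remainders: Green, Blue receive the extra seats.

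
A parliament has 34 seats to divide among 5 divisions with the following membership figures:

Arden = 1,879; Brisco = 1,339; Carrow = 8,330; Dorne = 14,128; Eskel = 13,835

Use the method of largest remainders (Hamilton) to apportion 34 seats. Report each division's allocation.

The standard divisor is 39511/34 ≈ 1162.088.
Standard quotas: Arden 1.6169, Brisco 1.1522, Carrow 7.1681, Dorne 12.1574, Eskel 11.9053.
Lower quotas: Arden 1, Brisco 1, Carrow 7, Dorne 12, Eskel 11 (sum 32, leaving 2 seats).
Remainders in descending order: Eskel 0.9053, Arden 0.6169, Carrow 0.1681, Dorne 0.1574, Brisco 0.1522.
The surplus seats go to Eskel, Arden.

Arden=2; Brisco=1; Carrow=7; Dorne=12; Eskel=12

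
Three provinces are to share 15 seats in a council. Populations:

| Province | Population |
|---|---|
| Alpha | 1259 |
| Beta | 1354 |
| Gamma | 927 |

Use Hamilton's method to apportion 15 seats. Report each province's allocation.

Alpha 5, Beta 6, Gamma 4

The standard divisor is 3540/15 = 236.
Standard quotas: Alpha 5.335, Beta 5.737, Gamma 3.928.
Lower quotas: Alpha 5, Beta 5, Gamma 3 (sum 13, leaving 2 seats).
Remainders in descending order: Gamma 0.928, Beta 0.737, Alpha 0.335.
Largest remainders: Gamma, Beta receive the extra seats.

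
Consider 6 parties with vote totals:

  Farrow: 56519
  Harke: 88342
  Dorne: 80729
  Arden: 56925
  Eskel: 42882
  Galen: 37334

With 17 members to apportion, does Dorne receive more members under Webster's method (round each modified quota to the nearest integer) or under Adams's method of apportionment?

Webster: Farrow 2, Harke 4, Dorne 4, Arden 3, Eskel 2, Galen 2.
Adams: Farrow 3, Harke 4, Dorne 3, Arden 3, Eskel 2, Galen 2.
Dorne gets 4 under Webster and 3 under Adams.

Webster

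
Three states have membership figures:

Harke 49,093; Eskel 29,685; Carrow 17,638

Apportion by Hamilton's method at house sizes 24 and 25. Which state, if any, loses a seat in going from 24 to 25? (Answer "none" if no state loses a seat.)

Carrow

At 24 seats: Harke 12, Eskel 7, Carrow 5.
At 25 seats: Harke 13, Eskel 8, Carrow 4.
Carrow drops from 5 to 4.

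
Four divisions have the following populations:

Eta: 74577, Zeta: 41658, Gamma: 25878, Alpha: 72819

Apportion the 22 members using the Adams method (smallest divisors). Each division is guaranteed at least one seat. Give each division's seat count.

Standard divisor 214932/22 ≈ 9769.636; standard quotas: Eta 7.634, Zeta 4.264, Gamma 2.649, Alpha 7.454.
Rounding up gives 8, 5, 3, 8 = 24 seats, so the divisor must be adjusted.
With modified divisor 10500: modified quotas Eta 7.103, Zeta 3.967, Gamma 2.465, Alpha 6.935.
Rounding up: Eta 8, Zeta 4, Gamma 3, Alpha 7 (total 22).

Eta=8; Zeta=4; Gamma=3; Alpha=7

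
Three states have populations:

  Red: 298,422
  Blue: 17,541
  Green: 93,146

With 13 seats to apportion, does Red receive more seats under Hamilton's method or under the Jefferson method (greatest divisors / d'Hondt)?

Hamilton: Red 9, Blue 1, Green 3.
Jefferson: Red 10, Blue 0, Green 3.
Red gets 9 under Hamilton and 10 under Jefferson.

Jefferson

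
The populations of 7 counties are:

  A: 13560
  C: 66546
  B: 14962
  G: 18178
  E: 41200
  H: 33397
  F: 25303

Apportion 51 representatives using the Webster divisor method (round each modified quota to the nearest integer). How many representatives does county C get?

16

Standard divisor 213146/51 ≈ 4179.333; standard quotas: A 3.245, C 15.923, B 3.580, G 4.349, E 9.858, H 7.991, F 6.054.
Rounding to the nearest integer gives A 3, C 16, B 4, G 4, E 10, H 8, F 6 — total 51, matching the house size, so no adjustment is needed.
C receives 16.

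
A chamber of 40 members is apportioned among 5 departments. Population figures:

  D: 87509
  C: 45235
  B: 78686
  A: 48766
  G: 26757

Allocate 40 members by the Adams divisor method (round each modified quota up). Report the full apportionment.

D: 12, C: 6, B: 11, A: 7, G: 4

Standard divisor 286953/40 ≈ 7173.825; standard quotas: D 12.198, C 6.306, B 10.968, A 6.798, G 3.730.
Rounding up gives 13, 7, 11, 7, 4 = 42 seats, so the divisor must be adjusted.
With modified divisor 7700: modified quotas D 11.365, C 5.875, B 10.219, A 6.333, G 3.475.
Rounding up: D 12, C 6, B 11, A 7, G 4 (total 40).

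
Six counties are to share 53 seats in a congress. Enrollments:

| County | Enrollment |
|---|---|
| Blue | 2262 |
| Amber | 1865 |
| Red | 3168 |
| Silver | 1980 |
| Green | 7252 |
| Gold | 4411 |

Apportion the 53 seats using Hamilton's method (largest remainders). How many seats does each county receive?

Blue=6, Amber=5, Red=8, Silver=5, Green=18, Gold=11

The standard divisor is 20938/53 ≈ 395.057.
Standard quotas: Blue 5.7258, Amber 4.7208, Red 8.0191, Silver 5.0119, Green 18.3569, Gold 11.1655.
Lower quotas: Blue 5, Amber 4, Red 8, Silver 5, Green 18, Gold 11 (sum 51, leaving 2 seats).
Remainders in descending order: Blue 0.7258, Amber 0.7208, Green 0.3569, Gold 0.1655, Red 0.0191, Silver 0.0119.
Largest remainders: Blue, Amber receive the extra seats.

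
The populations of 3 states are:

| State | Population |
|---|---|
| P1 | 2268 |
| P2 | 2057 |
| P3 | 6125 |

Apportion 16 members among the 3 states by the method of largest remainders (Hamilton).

P1 4, P2 3, P3 9

The standard divisor is 10450/16 ≈ 653.125.
Standard quotas: P1 3.4725, P2 3.1495, P3 9.3780.
Lower quotas: P1 3, P2 3, P3 9 (sum 15, leaving 1 seat).
Remainders in descending order: P1 0.4725, P3 0.3780, P2 0.1495.
Largest remainder: P1 receives the extra seat.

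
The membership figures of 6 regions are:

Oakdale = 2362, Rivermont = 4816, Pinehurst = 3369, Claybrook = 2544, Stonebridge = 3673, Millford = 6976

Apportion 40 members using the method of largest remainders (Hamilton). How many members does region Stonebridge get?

6

The standard divisor is 23740/40 ≈ 593.5.
Standard quotas: Oakdale 3.9798, Rivermont 8.1146, Pinehurst 5.6765, Claybrook 4.2864, Stonebridge 6.1887, Millford 11.7540.
Lower quotas: Oakdale 3, Rivermont 8, Pinehurst 5, Claybrook 4, Stonebridge 6, Millford 11 (sum 37, leaving 3 seats).
Remainders in descending order: Oakdale 0.9798, Millford 0.7540, Pinehurst 0.6765, Claybrook 0.2864, Stonebridge 0.1887, Rivermont 0.1146.
The surplus seats go to Oakdale, Millford, Pinehurst.
Stonebridge receives 6.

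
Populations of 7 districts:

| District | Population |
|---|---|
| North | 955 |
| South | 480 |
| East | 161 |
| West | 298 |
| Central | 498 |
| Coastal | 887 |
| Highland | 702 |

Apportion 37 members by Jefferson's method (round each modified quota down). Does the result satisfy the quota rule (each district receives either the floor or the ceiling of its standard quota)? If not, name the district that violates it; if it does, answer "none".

none

Standard quotas: North 8.876, South 4.461, East 1.496, West 2.770, Central 4.628, Coastal 8.244, Highland 6.524.
Jefferson allocation: North 9, South 4, East 1, West 3, Central 5, Coastal 8, Highland 7.
Every allocation lies between the lower and upper quota.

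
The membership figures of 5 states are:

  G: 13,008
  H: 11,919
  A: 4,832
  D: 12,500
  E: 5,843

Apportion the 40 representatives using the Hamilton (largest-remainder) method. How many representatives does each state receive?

Total 48102; standard divisor 48102/40 ≈ 1202.55.
Standard quotas: G 10.8170, H 9.9114, A 4.0181, D 10.3946, E 4.8588.
Lower quotas: G 10, H 9, A 4, D 10, E 4 (sum 37, leaving 3 seats).
Remainders in descending order: H 0.9114, E 0.8588, G 0.8170, D 0.3946, A 0.0181.
Largest remainders: H, E, G receive the extra seats.

G 11, H 10, A 4, D 10, E 5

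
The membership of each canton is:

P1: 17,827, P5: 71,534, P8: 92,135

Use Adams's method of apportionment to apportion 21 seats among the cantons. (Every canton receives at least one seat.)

Standard divisor 181496/21 ≈ 8642.667; standard quotas: P1 2.063, P5 8.277, P8 10.660.
Rounding up gives 3, 9, 11 = 23 seats, so the divisor must be adjusted.
With modified divisor 9100: modified quotas P1 1.959, P5 7.861, P8 10.125.
Rounding up: P1 2, P5 8, P8 11 (total 21).

P1: 2, P5: 8, P8: 11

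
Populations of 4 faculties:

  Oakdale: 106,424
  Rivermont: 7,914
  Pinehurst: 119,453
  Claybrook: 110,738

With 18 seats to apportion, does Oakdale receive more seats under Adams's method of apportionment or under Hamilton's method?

Adams: Oakdale 5, Rivermont 1, Pinehurst 6, Claybrook 6.
Hamilton: Oakdale 6, Rivermont 0, Pinehurst 6, Claybrook 6.
Oakdale gets 5 under Adams and 6 under Hamilton.

Hamilton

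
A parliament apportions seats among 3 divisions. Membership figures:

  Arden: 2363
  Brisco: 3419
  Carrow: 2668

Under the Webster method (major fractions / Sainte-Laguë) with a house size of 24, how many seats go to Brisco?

10

Standard divisor 8450/24 ≈ 352.083; standard quotas: Arden 6.711, Brisco 9.711, Carrow 7.578.
Rounding to the nearest integer gives 7, 10, 8 = 25 seats, so the divisor must be adjusted.
With modified divisor 358: modified quotas Arden 6.601, Brisco 9.550, Carrow 7.453.
Rounding to the nearest integer: Arden 7, Brisco 10, Carrow 7 (total 24).
Brisco receives 10.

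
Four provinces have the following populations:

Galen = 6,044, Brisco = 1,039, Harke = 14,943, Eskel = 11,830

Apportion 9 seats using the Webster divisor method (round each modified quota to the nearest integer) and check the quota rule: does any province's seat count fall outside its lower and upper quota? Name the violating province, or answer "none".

none

Standard quotas: Galen 1.607, Brisco 0.276, Harke 3.972, Eskel 3.145.
Webster allocation: Galen 2, Brisco 0, Harke 4, Eskel 3.
Every allocation lies between the lower and upper quota.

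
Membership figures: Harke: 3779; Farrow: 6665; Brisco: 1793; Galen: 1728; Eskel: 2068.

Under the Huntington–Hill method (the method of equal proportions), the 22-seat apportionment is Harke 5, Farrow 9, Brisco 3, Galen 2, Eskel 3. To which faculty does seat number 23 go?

Priority for the next seat is population ÷ (√(s·(s+1))).
Priorities: Harke 689.948, Farrow 702.553, Brisco 517.595, Galen 705.453, Eskel 596.980.
Highest priority: Galen.

Galen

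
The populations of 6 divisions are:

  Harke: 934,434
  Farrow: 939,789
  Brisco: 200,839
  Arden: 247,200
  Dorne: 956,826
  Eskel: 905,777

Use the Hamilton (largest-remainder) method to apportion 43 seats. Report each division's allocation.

Harke: 10; Farrow: 10; Brisco: 2; Arden: 2; Dorne: 10; Eskel: 9

Standard divisor: 4184865 ÷ 43 ≈ 97322.442.
Standard quotas: Harke 9.6014, Farrow 9.6564, Brisco 2.0636, Arden 2.5400, Dorne 9.8315, Eskel 9.3070.
Lower quotas: Harke 9, Farrow 9, Brisco 2, Arden 2, Dorne 9, Eskel 9 (sum 40, leaving 3 seats).
Remainders in descending order: Dorne 0.8315, Farrow 0.6564, Harke 0.6014, Arden 0.5400, Eskel 0.3070, Brisco 0.0636.
Largest remainders: Dorne, Farrow, Harke receive the extra seats.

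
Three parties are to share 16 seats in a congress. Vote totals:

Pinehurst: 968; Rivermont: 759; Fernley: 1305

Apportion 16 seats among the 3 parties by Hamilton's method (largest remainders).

The standard divisor is 3032/16 ≈ 189.5.
Standard quotas: Pinehurst 5.108, Rivermont 4.005, Fernley 6.887.
Lower quotas: Pinehurst 5, Rivermont 4, Fernley 6 (sum 15, leaving 1 seat).
Remainders in descending order: Fernley 0.887, Pinehurst 0.108, Rivermont 0.005.
Largest remainder: Fernley receives the extra seat.

Pinehurst: 5, Rivermont: 4, Fernley: 7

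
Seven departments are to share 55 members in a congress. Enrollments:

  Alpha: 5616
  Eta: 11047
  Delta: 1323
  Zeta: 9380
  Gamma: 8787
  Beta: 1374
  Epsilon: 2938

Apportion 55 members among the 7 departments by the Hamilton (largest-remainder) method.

The standard divisor is 40465/55 ≈ 735.727.
Standard quotas: Alpha 7.6333, Eta 15.0151, Delta 1.7982, Zeta 12.7493, Gamma 11.9433, Beta 1.8675, Epsilon 3.9933.
Lower quotas: Alpha 7, Eta 15, Delta 1, Zeta 12, Gamma 11, Beta 1, Epsilon 3 (sum 50, leaving 5 seats).
Remainders in descending order: Epsilon 0.9933, Gamma 0.9433, Beta 0.8675, Delta 0.7982, Zeta 0.7493, Alpha 0.6333, Eta 0.0151.
The surplus seats go to Epsilon, Gamma, Beta, Delta, Zeta.

Alpha: 7; Eta: 15; Delta: 2; Zeta: 13; Gamma: 12; Beta: 2; Epsilon: 4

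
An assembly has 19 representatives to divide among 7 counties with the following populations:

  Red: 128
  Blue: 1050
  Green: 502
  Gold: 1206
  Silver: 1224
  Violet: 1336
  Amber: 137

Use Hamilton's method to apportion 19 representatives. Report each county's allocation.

Red=0; Blue=4; Green=2; Gold=4; Silver=4; Violet=5; Amber=0

Standard divisor: 5583 ÷ 19 ≈ 293.842.
Standard quotas: Red 0.436, Blue 3.573, Green 1.708, Gold 4.104, Silver 4.166, Violet 4.547, Amber 0.466.
Lower quotas: Red 0, Blue 3, Green 1, Gold 4, Silver 4, Violet 4, Amber 0 (sum 16, leaving 3 seats).
Remainders in descending order: Green 0.708, Blue 0.573, Violet 0.547, Amber 0.466, Red 0.436, Silver 0.166, Gold 0.104.
Largest remainders: Green, Blue, Violet receive the extra seats.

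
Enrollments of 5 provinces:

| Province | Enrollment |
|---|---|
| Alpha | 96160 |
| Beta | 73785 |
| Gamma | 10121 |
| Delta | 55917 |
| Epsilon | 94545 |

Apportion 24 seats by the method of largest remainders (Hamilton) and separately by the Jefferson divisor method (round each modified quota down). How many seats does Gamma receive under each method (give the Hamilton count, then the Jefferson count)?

Hamilton: Alpha 7, Beta 5, Gamma 1, Delta 4, Epsilon 7.
Jefferson: Alpha 7, Beta 6, Gamma 0, Delta 4, Epsilon 7.
Gamma gets 1 under Hamilton and 0 under Jefferson.

1 and 0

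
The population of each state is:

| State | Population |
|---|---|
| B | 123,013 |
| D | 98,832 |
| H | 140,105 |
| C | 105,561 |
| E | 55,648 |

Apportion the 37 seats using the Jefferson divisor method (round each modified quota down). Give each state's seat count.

B=9, D=7, H=10, C=7, E=4

Standard divisor 523159/37 ≈ 14139.432; standard quotas: B 8.700, D 6.990, H 9.909, C 7.466, E 3.936.
Rounding down gives 8, 6, 9, 7, 3 = 33 seats, so the divisor must be adjusted.
With modified divisor 13400: modified quotas B 9.180, D 7.376, H 10.456, C 7.878, E 4.153.
Rounding down: B 9, D 7, H 10, C 7, E 4 (total 37).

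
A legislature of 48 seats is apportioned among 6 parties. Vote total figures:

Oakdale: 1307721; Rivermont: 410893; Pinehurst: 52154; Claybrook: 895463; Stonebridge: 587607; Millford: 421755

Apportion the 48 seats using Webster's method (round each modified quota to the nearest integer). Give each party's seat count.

Standard divisor 3675593/48 ≈ 76574.854; standard quotas: Oakdale 17.078, Rivermont 5.366, Pinehurst 0.681, Claybrook 11.694, Stonebridge 7.674, Millford 5.508.
Rounding to the nearest integer gives 17, 5, 1, 12, 8, 6 = 49 seats, so the divisor must be adjusted.
With modified divisor 77300: modified quotas Oakdale 16.917, Rivermont 5.316, Pinehurst 0.675, Claybrook 11.584, Stonebridge 7.602, Millford 5.456.
Rounding to the nearest integer: Oakdale 17, Rivermont 5, Pinehurst 1, Claybrook 12, Stonebridge 8, Millford 5 (total 48).

Oakdale: 17, Rivermont: 5, Pinehurst: 1, Claybrook: 12, Stonebridge: 8, Millford: 5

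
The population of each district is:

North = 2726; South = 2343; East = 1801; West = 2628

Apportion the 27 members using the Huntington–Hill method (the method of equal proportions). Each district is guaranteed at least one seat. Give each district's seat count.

North: 8; South: 7; East: 5; West: 7

With divisor 356: modified quotas North 7.657, South 6.581, East 5.059, West 7.382.
Geometric-mean thresholds: North √(7·8)=7.483, South √(6·7)=6.481, East √(5·6)=5.477, West √(7·8)=7.483.
Each quota rounded against its threshold gives North 8, South 7, East 5, West 7 (total 27).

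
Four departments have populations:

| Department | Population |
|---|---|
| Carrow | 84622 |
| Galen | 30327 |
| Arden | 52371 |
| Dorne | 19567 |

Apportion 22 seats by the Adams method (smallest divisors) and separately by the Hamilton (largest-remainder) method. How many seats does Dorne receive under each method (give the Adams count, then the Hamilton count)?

Adams: Carrow 9, Galen 4, Arden 6, Dorne 3.
Hamilton: Carrow 10, Galen 4, Arden 6, Dorne 2.
Dorne gets 3 under Adams and 2 under Hamilton.

3 and 2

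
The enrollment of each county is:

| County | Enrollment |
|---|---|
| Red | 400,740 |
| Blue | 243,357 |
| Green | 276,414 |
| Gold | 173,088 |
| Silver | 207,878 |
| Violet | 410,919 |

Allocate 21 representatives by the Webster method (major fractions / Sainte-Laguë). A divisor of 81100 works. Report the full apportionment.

Red 5, Blue 3, Green 3, Gold 2, Silver 3, Violet 5

With modified divisor 81100: modified quotas Red 4.941, Blue 3.001, Green 3.408, Gold 2.134, Silver 2.563, Violet 5.067.
Rounding to the nearest integer: Red 5, Blue 3, Green 3, Gold 2, Silver 3, Violet 5 (total 21).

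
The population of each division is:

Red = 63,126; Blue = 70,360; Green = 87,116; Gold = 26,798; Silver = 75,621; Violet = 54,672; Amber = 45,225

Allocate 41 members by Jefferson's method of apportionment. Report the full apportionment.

Red: 6; Blue: 7; Green: 9; Gold: 2; Silver: 8; Violet: 5; Amber: 4

Standard divisor 422918/41 ≈ 10315.073; standard quotas: Red 6.120, Blue 6.821, Green 8.446, Gold 2.598, Silver 7.331, Violet 5.300, Amber 4.384.
Rounding down gives 6, 6, 8, 2, 7, 5, 4 = 38 seats, so the divisor must be adjusted.
With modified divisor 9300: modified quotas Red 6.788, Blue 7.566, Green 9.367, Gold 2.882, Silver 8.131, Violet 5.879, Amber 4.863.
Rounding down: Red 6, Blue 7, Green 9, Gold 2, Silver 8, Violet 5, Amber 4 (total 41).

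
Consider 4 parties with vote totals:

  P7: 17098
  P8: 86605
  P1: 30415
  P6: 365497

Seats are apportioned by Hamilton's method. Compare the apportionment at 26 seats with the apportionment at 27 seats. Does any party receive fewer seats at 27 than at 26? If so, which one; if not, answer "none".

P1

At 26 seats: P7 1, P8 4, P1 2, P6 19.
At 27 seats: P7 1, P8 5, P1 1, P6 20.
P1 drops from 2 to 1.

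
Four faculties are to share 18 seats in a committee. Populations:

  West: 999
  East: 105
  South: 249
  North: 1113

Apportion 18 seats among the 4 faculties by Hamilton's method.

The standard divisor is 2466/18 = 137.
Standard quotas: West 7.292, East 0.766, South 1.818, North 8.124.
Lower quotas: West 7, East 0, South 1, North 8 (sum 16, leaving 2 seats).
Remainders in descending order: South 0.818, East 0.766, West 0.292, North 0.124.
Largest remainders: South, East receive the extra seats.

West 7, East 1, South 2, North 8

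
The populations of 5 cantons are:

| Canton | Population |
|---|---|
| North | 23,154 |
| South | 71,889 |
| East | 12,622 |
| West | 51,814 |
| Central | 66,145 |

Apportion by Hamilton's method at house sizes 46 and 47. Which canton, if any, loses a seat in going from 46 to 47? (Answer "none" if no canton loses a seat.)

At 46 seats: North 5, South 15, East 3, West 10, Central 13.
At 47 seats: North 5, South 15, East 2, West 11, Central 14.
East drops from 3 to 2.

East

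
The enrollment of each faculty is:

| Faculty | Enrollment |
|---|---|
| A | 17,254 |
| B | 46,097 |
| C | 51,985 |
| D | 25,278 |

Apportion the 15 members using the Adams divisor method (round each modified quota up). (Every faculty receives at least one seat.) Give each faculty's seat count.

A: 2, B: 5, C: 5, D: 3

Standard divisor 140614/15 ≈ 9374.267; standard quotas: A 1.841, B 4.917, C 5.546, D 2.697.
Rounding up gives 2, 5, 6, 3 = 16 seats, so the divisor must be adjusted.
With modified divisor 11000: modified quotas A 1.569, B 4.191, C 4.726, D 2.298.
Rounding up: A 2, B 5, C 5, D 3 (total 15).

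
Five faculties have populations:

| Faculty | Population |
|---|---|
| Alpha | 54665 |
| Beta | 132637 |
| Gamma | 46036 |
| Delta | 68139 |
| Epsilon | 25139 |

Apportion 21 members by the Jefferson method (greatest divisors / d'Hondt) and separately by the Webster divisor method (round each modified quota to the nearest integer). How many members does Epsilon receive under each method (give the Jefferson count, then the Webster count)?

1 and 2

Jefferson: Alpha 4, Beta 9, Gamma 3, Delta 4, Epsilon 1.
Webster: Alpha 4, Beta 8, Gamma 3, Delta 4, Epsilon 2.
Epsilon gets 1 under Jefferson and 2 under Webster.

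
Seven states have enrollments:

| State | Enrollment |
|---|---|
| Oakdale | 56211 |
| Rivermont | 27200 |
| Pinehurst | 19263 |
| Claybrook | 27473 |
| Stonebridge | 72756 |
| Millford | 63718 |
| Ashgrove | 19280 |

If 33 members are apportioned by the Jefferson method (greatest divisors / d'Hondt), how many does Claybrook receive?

3

Standard divisor 285901/33 ≈ 8663.667; standard quotas: Oakdale 6.488, Rivermont 3.140, Pinehurst 2.223, Claybrook 3.171, Stonebridge 8.398, Millford 7.355, Ashgrove 2.225.
Rounding down gives 6, 3, 2, 3, 8, 7, 2 = 31 seats, so the divisor must be adjusted.
With modified divisor 8000: modified quotas Oakdale 7.026, Rivermont 3.400, Pinehurst 2.408, Claybrook 3.434, Stonebridge 9.095, Millford 7.965, Ashgrove 2.410.
Rounding down: Oakdale 7, Rivermont 3, Pinehurst 2, Claybrook 3, Stonebridge 9, Millford 7, Ashgrove 2 (total 33).
Claybrook receives 3.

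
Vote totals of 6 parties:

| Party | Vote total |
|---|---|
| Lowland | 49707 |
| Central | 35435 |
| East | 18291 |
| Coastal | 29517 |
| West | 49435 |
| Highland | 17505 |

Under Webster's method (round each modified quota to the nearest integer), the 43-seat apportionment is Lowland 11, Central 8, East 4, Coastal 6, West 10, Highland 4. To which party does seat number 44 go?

Priority for the next seat is population ÷ (current seats + 0.5).
Priorities: Lowland 4322.348, Central 4168.824, East 4064.667, Coastal 4541.077, West 4708.095, Highland 3890.000.
Highest priority: West.

West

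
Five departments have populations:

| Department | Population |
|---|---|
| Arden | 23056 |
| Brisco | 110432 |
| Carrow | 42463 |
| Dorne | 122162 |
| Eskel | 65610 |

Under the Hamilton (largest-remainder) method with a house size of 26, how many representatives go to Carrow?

The standard divisor is 363723/26 ≈ 13989.346.
Standard quotas: Arden 1.6481, Brisco 7.8940, Carrow 3.0354, Dorne 8.7325, Eskel 4.6900.
Lower quotas: Arden 1, Brisco 7, Carrow 3, Dorne 8, Eskel 4 (sum 23, leaving 3 seats).
Remainders in descending order: Brisco 0.8940, Dorne 0.7325, Eskel 0.6900, Arden 0.6481, Carrow 0.0354.
Largest remainders: Brisco, Dorne, Eskel receive the extra seats.
Carrow receives 3.

3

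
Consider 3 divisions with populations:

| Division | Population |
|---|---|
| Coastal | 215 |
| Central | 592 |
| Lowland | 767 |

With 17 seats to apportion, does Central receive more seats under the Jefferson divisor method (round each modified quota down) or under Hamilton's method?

Jefferson: Coastal 2, Central 6, Lowland 9.
Hamilton: Coastal 2, Central 7, Lowland 8.
Central gets 6 under Jefferson and 7 under Hamilton.

Hamilton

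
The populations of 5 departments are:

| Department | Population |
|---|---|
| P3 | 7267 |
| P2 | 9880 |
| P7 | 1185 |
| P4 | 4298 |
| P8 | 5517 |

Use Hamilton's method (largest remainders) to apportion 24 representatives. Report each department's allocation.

P3: 6, P2: 8, P7: 1, P4: 4, P8: 5

Standard divisor: 28147 ÷ 24 ≈ 1172.792.
Standard quotas: P3 6.1963, P2 8.4243, P7 1.0104, P4 3.6648, P8 4.7042.
Lower quotas: P3 6, P2 8, P7 1, P4 3, P8 4 (sum 22, leaving 2 seats).
Remainders in descending order: P8 0.7042, P4 0.6648, P2 0.4243, P3 0.1963, P7 0.0104.
The surplus seats go to P8, P4.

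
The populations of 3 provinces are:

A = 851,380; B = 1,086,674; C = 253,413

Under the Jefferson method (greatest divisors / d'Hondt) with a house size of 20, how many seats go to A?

Standard divisor 2191467/20 ≈ 109573.35; standard quotas: A 7.770, B 9.917, C 2.313.
Rounding down gives 7, 9, 2 = 18 seats, so the divisor must be adjusted.
With modified divisor 102600: modified quotas A 8.298, B 10.591, C 2.470.
Rounding down: A 8, B 10, C 2 (total 20).
A receives 8.

8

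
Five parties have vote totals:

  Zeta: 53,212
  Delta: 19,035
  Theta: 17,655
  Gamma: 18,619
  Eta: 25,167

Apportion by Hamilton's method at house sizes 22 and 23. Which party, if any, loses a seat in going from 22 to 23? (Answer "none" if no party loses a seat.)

At 22 seats: Zeta 9, Delta 3, Theta 3, Gamma 3, Eta 4.
At 23 seats: Zeta 9, Delta 3, Theta 3, Gamma 3, Eta 5.
No party's allocation decreased.

none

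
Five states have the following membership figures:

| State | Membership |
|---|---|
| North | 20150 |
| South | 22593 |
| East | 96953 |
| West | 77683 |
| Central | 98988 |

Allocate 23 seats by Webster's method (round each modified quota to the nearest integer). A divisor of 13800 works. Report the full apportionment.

North=1, South=2, East=7, West=6, Central=7

With modified divisor 13800: modified quotas North 1.460, South 1.637, East 7.026, West 5.629, Central 7.173.
Rounding to the nearest integer: North 1, South 2, East 7, West 6, Central 7 (total 23).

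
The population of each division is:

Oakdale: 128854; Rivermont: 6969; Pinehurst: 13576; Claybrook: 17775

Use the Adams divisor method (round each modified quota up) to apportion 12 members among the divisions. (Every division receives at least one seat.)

Oakdale 8, Rivermont 1, Pinehurst 1, Claybrook 2

Standard divisor 167174/12 ≈ 13931.167; standard quotas: Oakdale 9.249, Rivermont 0.500, Pinehurst 0.975, Claybrook 1.276.
Rounding up gives 10, 1, 1, 2 = 14 seats, so the divisor must be adjusted.
With modified divisor 16900: modified quotas Oakdale 7.624, Rivermont 0.412, Pinehurst 0.803, Claybrook 1.052.
Rounding up: Oakdale 8, Rivermont 1, Pinehurst 1, Claybrook 2 (total 12).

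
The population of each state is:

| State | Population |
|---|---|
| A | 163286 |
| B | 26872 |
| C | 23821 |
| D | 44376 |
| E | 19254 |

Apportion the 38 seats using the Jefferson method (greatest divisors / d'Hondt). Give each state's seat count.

A 24; B 3; C 3; D 6; E 2

Standard divisor 277609/38 ≈ 7305.5; standard quotas: A 22.351, B 3.678, C 3.261, D 6.074, E 2.636.
Rounding down gives 22, 3, 3, 6, 2 = 36 seats, so the divisor must be adjusted.
With modified divisor 6760: modified quotas A 24.155, B 3.975, C 3.524, D 6.564, E 2.848.
Rounding down: A 24, B 3, C 3, D 6, E 2 (total 38).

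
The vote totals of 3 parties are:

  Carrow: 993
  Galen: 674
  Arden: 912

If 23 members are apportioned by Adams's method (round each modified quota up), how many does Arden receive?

Standard divisor 2579/23 ≈ 112.13; standard quotas: Carrow 8.856, Galen 6.011, Arden 8.133.
Rounding up gives 9, 7, 9 = 25 seats, so the divisor must be adjusted.
With modified divisor 120: modified quotas Carrow 8.275, Galen 5.617, Arden 7.600.
Rounding up: Carrow 9, Galen 6, Arden 8 (total 23).
Arden receives 8.

8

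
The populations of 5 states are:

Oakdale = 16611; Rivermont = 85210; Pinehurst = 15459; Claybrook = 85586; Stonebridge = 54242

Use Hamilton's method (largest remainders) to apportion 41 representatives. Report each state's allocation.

Oakdale=3; Rivermont=13; Pinehurst=2; Claybrook=14; Stonebridge=9

The standard divisor is 257108/41 ≈ 6270.927.
Standard quotas: Oakdale 2.6489, Rivermont 13.5881, Pinehurst 2.4652, Claybrook 13.6481, Stonebridge 8.6498.
Lower quotas: Oakdale 2, Rivermont 13, Pinehurst 2, Claybrook 13, Stonebridge 8 (sum 38, leaving 3 seats).
Remainders in descending order: Stonebridge 0.6498, Oakdale 0.6489, Claybrook 0.6481, Rivermont 0.5881, Pinehurst 0.4652.
The surplus seats go to Stonebridge, Oakdale, Claybrook.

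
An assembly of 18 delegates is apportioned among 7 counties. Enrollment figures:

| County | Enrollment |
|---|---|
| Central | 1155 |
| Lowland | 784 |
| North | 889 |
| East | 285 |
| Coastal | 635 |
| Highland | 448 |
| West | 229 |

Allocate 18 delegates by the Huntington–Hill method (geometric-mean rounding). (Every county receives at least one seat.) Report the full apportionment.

Central=5; Lowland=3; North=3; East=1; Coastal=3; Highland=2; West=1

With divisor 257: modified quotas Central 4.494, Lowland 3.051, North 3.459, East 1.109, Coastal 2.471, Highland 1.743, West 0.891.
Geometric-mean thresholds: Central √(4·5)=4.472, Lowland √(3·4)=3.464, North √(3·4)=3.464, East √(1·2)=1.414, Coastal √(2·3)=2.449, Highland √(1·2)=1.414, West (min 1).
Each quota rounded against its threshold gives Central 5, Lowland 3, North 3, East 1, Coastal 3, Highland 2, West 1 (total 18).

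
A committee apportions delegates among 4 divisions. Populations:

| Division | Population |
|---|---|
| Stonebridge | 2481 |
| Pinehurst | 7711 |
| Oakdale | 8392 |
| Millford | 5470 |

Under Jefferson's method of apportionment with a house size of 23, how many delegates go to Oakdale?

Standard divisor 24054/23 ≈ 1045.826; standard quotas: Stonebridge 2.372, Pinehurst 7.373, Oakdale 8.024, Millford 5.230.
Rounding down gives 2, 7, 8, 5 = 22 seats, so the divisor must be adjusted.
With modified divisor 950: modified quotas Stonebridge 2.612, Pinehurst 8.117, Oakdale 8.834, Millford 5.758.
Rounding down: Stonebridge 2, Pinehurst 8, Oakdale 8, Millford 5 (total 23).
Oakdale receives 8.

8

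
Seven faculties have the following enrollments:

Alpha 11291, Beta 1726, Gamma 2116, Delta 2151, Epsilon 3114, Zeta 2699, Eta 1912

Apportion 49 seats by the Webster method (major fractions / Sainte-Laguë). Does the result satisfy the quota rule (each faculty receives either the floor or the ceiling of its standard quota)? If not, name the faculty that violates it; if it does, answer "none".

none

Standard quotas: Alpha 22.122, Beta 3.382, Gamma 4.146, Delta 4.214, Epsilon 6.101, Zeta 5.288, Eta 3.746.
Webster allocation: Alpha 23, Beta 3, Gamma 4, Delta 4, Epsilon 6, Zeta 5, Eta 4.
Every allocation lies between the lower and upper quota.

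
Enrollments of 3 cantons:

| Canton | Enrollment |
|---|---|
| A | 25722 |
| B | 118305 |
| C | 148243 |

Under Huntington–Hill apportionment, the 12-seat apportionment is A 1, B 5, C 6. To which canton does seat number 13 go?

C

Priority for the next seat is population ÷ (√(s·(s+1))).
Priorities: A 18188.201, B 21599.439, C 22874.392.
Highest priority: C.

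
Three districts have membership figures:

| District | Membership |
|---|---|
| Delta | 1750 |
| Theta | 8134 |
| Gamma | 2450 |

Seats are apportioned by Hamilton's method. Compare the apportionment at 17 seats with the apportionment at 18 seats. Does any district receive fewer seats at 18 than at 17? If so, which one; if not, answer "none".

At 17 seats: Delta 3, Theta 11, Gamma 3.
At 18 seats: Delta 2, Theta 12, Gamma 4.
Delta drops from 3 to 2.

Delta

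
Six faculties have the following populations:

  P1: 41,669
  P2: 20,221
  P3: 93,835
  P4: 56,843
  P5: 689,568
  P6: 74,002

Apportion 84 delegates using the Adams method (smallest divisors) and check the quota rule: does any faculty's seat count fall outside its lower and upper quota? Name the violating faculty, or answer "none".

Standard quotas: P1 3.586, P2 1.740, P3 8.075, P4 4.892, P5 59.340, P6 6.368.
Adams allocation: P1 4, P2 2, P3 8, P4 5, P5 58, P6 7.
P5 has quota 59.340 (lower 59, upper 60) but receives 58 — outside the quota interval.

P5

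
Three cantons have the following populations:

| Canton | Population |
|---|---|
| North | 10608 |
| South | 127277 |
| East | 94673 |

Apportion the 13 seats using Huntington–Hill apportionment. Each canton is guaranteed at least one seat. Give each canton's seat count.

North 1, South 7, East 5

With divisor 18462: modified quotas North 0.575, South 6.894, East 5.128.
Geometric-mean thresholds: North (min 1), South √(6·7)=6.481, East √(5·6)=5.477.
Each quota rounded against its threshold gives North 1, South 7, East 5 (total 13).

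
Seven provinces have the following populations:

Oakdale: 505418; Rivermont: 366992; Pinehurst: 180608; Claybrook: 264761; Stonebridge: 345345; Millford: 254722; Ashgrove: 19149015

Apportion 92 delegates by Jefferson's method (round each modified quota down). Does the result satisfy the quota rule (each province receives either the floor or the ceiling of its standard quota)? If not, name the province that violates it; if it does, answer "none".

Standard quotas: Oakdale 2.207, Rivermont 1.603, Pinehurst 0.789, Claybrook 1.156, Stonebridge 1.508, Millford 1.112, Ashgrove 83.625.
Jefferson allocation: Oakdale 2, Rivermont 1, Pinehurst 0, Claybrook 1, Stonebridge 1, Millford 1, Ashgrove 86.
Ashgrove has quota 83.625 (lower 83, upper 84) but receives 86 — outside the quota interval.

Ashgrove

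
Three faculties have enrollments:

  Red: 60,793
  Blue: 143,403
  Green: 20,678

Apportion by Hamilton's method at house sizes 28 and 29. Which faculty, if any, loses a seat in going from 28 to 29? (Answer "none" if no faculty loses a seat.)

none

At 28 seats: Red 7, Blue 18, Green 3.
At 29 seats: Red 8, Blue 18, Green 3.
No faculty's allocation decreased.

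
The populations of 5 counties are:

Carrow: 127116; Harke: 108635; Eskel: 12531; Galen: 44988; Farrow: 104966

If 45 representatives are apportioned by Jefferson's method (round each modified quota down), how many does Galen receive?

Standard divisor 398236/45 ≈ 8849.689; standard quotas: Carrow 14.364, Harke 12.276, Eskel 1.416, Galen 5.084, Farrow 11.861.
Rounding down gives 14, 12, 1, 5, 11 = 43 seats, so the divisor must be adjusted.
With modified divisor 8400: modified quotas Carrow 15.133, Harke 12.933, Eskel 1.492, Galen 5.356, Farrow 12.496.
Rounding down: Carrow 15, Harke 12, Eskel 1, Galen 5, Farrow 12 (total 45).
Galen receives 5.

5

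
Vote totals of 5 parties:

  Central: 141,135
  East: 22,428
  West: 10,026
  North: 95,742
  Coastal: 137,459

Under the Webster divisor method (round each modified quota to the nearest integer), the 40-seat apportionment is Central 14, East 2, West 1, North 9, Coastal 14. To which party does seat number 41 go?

Priority for the next seat is population ÷ (current seats + 0.5).
Priorities: Central 9733.448, East 8971.200, West 6684.000, North 10078.105, Coastal 9479.931.
Highest priority: North.

North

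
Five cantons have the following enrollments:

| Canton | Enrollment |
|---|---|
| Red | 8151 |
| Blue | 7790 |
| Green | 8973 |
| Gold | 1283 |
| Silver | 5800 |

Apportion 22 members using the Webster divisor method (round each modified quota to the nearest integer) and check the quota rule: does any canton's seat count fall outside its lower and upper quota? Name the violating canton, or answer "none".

Standard quotas: Red 5.604, Blue 5.356, Green 6.170, Gold 0.882, Silver 3.988.
Webster allocation: Red 6, Blue 5, Green 6, Gold 1, Silver 4.
Every allocation lies between the lower and upper quota.

none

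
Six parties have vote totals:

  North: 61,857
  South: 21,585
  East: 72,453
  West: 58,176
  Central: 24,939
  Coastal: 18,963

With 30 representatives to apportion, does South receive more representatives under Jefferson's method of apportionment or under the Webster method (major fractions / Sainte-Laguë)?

Webster

Jefferson: North 7, South 2, East 9, West 7, Central 3, Coastal 2.
Webster: North 7, South 3, East 8, West 7, Central 3, Coastal 2.
South gets 2 under Jefferson and 3 under Webster.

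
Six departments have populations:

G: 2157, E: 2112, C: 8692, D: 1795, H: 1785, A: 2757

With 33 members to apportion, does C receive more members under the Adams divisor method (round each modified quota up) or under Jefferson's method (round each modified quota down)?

Jefferson

Adams: G 4, E 4, C 14, D 3, H 3, A 5.
Jefferson: G 3, E 3, C 16, D 3, H 3, A 5.
C gets 14 under Adams and 16 under Jefferson.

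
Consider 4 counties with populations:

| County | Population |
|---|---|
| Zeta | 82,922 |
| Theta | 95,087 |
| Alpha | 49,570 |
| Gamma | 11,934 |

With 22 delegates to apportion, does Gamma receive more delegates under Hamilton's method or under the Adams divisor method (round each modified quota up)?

Hamilton: Zeta 8, Theta 9, Alpha 4, Gamma 1.
Adams: Zeta 7, Theta 8, Alpha 5, Gamma 2.
Gamma gets 1 under Hamilton and 2 under Adams.

Adams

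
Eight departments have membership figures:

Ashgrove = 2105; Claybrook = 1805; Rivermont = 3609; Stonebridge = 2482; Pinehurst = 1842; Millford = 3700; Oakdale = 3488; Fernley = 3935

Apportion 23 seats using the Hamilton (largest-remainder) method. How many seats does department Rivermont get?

4

The standard divisor is 22966/23 ≈ 998.522.
Standard quotas: Ashgrove 2.108, Claybrook 1.808, Rivermont 3.614, Stonebridge 2.486, Pinehurst 1.845, Millford 3.705, Oakdale 3.493, Fernley 3.941.
Lower quotas: Ashgrove 2, Claybrook 1, Rivermont 3, Stonebridge 2, Pinehurst 1, Millford 3, Oakdale 3, Fernley 3 (sum 18, leaving 5 seats).
Remainders in descending order: Fernley 0.941, Pinehurst 0.845, Claybrook 0.808, Millford 0.705, Rivermont 0.614, Oakdale 0.493, Stonebridge 0.486, Ashgrove 0.108.
The surplus seats go to Fernley, Pinehurst, Claybrook, Millford, Rivermont.
Rivermont receives 4.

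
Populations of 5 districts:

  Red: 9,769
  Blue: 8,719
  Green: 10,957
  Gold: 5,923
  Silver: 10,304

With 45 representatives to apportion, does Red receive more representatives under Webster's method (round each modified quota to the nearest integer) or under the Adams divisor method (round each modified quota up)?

Webster: Red 10, Blue 8, Green 11, Gold 6, Silver 10.
Adams: Red 9, Blue 9, Green 11, Gold 6, Silver 10.
Red gets 10 under Webster and 9 under Adams.

Webster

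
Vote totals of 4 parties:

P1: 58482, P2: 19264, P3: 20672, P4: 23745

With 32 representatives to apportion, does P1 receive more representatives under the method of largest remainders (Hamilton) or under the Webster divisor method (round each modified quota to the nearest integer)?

Webster

Hamilton: P1 15, P2 5, P3 6, P4 6.
Webster: P1 16, P2 5, P3 5, P4 6.
P1 gets 15 under Hamilton and 16 under Webster.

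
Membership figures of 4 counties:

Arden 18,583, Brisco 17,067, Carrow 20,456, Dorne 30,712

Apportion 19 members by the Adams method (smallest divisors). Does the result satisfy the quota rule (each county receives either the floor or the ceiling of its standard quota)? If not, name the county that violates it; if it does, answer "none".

Standard quotas: Arden 4.067, Brisco 3.735, Carrow 4.477, Dorne 6.721.
Adams allocation: Arden 4, Brisco 4, Carrow 4, Dorne 7.
Every allocation lies between the lower and upper quota.

none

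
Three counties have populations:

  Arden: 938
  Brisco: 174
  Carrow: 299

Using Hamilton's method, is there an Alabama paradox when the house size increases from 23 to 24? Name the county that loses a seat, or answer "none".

none

At 23 seats: Arden 15, Brisco 3, Carrow 5.
At 24 seats: Arden 16, Brisco 3, Carrow 5.
No county's allocation decreased.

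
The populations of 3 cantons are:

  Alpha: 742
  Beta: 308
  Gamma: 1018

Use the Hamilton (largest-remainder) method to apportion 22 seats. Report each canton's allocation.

Alpha=8, Beta=3, Gamma=11

The standard divisor is 2068/22 = 94.
Standard quotas: Alpha 7.894, Beta 3.277, Gamma 10.830.
Lower quotas: Alpha 7, Beta 3, Gamma 10 (sum 20, leaving 2 seats).
Remainders in descending order: Alpha 0.894, Gamma 0.830, Beta 0.277.
Largest remainders: Alpha, Gamma receive the extra seats.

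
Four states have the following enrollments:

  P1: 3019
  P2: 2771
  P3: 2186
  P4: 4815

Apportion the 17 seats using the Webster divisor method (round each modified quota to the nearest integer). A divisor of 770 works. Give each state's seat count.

P1 4, P2 4, P3 3, P4 6

With modified divisor 770: modified quotas P1 3.921, P2 3.599, P3 2.839, P4 6.253.
Rounding to the nearest integer: P1 4, P2 4, P3 3, P4 6 (total 17).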